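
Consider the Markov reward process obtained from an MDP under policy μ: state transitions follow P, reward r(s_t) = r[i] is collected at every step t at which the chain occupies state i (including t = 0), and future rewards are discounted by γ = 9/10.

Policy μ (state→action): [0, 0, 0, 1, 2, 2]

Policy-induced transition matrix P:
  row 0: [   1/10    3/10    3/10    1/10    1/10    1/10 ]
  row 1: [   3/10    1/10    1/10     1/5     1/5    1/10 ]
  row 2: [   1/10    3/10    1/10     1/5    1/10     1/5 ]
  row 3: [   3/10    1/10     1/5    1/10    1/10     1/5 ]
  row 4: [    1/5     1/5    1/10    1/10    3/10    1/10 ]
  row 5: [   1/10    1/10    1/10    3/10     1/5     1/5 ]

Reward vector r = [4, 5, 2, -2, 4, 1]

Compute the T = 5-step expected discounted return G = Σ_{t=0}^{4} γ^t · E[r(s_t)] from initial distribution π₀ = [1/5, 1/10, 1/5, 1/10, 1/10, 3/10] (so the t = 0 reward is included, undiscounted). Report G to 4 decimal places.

t=0: π = [0.2000, 0.1000, 0.2000, 0.1000, 0.1000, 0.3000], E[r] = 2.2000, γ^t·E[r] = 2.200000, running G = 2.200000
t=1: π = [0.1500, 0.1900, 0.1500, 0.1900, 0.1600, 0.1600], E[r] = 2.2700, γ^t·E[r] = 2.043000, running G = 4.243000
t=2: π = [0.1920, 0.1760, 0.1490, 0.1660, 0.1670, 0.1500], E[r] = 2.4320, γ^t·E[r] = 1.969920, running G = 6.212920
t=3: π = [0.1851, 0.1849, 0.1550, 0.1625, 0.1660, 0.1465], E[r] = 2.4604, γ^t·E[r] = 1.793632, running G = 8.006552
t=4: π = [0.1861, 0.1846, 0.1533, 0.1633, 0.1663, 0.1464], E[r] = 2.4591, γ^t·E[r] = 1.613442, running G = 9.619993

G = 9.6200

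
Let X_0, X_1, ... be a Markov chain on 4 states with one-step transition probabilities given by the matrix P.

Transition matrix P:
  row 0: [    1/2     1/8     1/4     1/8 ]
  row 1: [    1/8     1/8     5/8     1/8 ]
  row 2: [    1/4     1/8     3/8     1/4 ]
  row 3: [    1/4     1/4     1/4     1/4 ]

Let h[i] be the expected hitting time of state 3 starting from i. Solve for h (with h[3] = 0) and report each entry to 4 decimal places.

h = [5.9733, 5.6533, 5.1200, 0.0000]

First-step conditioning: h[3] = 0; for i ≠ 3, h[i] = 1 + Σ_k P[i][k]·h[k].
  h[0] = 1 + 1/2·h[0] + 1/8·h[1] + 1/4·h[2]
  h[1] = 1 + 1/8·h[0] + 1/8·h[1] + 5/8·h[2]
  h[2] = 1 + 1/4·h[0] + 1/8·h[1] + 3/8·h[2]
Solving the 3×3 linear system over states ≠ 3 gives exactly h = [448/75, 424/75, 128/25, 0] (h[3] = 0 is the target).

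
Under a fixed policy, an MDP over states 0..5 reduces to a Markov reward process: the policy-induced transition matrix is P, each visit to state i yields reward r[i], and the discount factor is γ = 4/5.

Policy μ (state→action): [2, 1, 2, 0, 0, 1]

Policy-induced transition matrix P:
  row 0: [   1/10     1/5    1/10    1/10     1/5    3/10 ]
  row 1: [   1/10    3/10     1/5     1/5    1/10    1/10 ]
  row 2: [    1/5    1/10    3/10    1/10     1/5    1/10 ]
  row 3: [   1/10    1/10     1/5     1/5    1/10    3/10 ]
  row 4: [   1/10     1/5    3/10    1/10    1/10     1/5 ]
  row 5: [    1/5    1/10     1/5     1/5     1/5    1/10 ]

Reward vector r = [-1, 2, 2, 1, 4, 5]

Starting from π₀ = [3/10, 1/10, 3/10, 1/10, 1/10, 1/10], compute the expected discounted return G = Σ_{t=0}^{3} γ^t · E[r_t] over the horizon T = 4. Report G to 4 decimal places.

G = 5.9867

t=0: π = [0.3000, 0.1000, 0.3000, 0.1000, 0.1000, 0.1000], E[r] = 1.5000, γ^t·E[r] = 1.500000, running G = 1.500000
t=1: π = [0.1400, 0.1600, 0.2100, 0.1300, 0.1700, 0.1900], E[r] = 2.3600, γ^t·E[r] = 1.888000, running G = 3.388000
t=2: π = [0.1400, 0.1630, 0.2240, 0.1480, 0.1540, 0.1710], E[r] = 2.2530, γ^t·E[r] = 1.441920, running G = 4.829920
t=3: π = [0.1395, 0.1620, 0.2238, 0.1482, 0.1535, 0.1730], E[r] = 2.2593, γ^t·E[r] = 1.156762, running G = 5.986682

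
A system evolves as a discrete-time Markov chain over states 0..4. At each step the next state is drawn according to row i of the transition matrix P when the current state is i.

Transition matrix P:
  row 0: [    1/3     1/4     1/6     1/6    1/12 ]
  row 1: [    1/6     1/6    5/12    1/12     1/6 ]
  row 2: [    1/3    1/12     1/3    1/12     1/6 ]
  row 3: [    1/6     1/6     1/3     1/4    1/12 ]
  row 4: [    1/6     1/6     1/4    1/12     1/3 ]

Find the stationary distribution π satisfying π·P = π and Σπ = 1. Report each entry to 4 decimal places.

π = [0.2581, 0.1640, 0.2905, 0.1258, 0.1616]

Balance equations π_j = Σ_i π_i·P[i][j]:
  π_0 = 1/3·π_0 + 1/6·π_1 + 1/3·π_2 + 1/6·π_3 + 1/6·π_4
  π_1 = 1/4·π_0 + 1/6·π_1 + 1/12·π_2 + 1/6·π_3 + 1/6·π_4
  π_2 = 1/6·π_0 + 5/12·π_1 + 1/3·π_2 + 1/3·π_3 + 1/4·π_4
  π_3 = 1/6·π_0 + 1/12·π_1 + 1/12·π_2 + 1/4·π_3 + 1/12·π_4
  normalize: π_0 + π_1 + π_2 + π_3 + π_4 = 1
Solving the linear system gives exactly π = [438/1697, 1113/6788, 493/1697, 427/3394, 1097/6788].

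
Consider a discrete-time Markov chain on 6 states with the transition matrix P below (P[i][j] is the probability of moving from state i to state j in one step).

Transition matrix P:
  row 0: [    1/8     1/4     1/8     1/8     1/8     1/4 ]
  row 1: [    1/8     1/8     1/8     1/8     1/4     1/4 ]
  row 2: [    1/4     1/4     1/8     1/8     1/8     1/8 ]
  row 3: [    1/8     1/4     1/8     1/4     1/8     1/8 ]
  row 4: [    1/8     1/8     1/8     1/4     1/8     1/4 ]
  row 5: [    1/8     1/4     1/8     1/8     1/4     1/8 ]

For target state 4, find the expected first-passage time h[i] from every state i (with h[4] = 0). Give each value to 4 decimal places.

First-step conditioning: h[4] = 0; for i ≠ 4, h[i] = 1 + Σ_k P[i][k]·h[k].
  h[0] = 1 + 1/8·h[0] + 1/4·h[1] + 1/8·h[2] + 1/8·h[3] + 1/4·h[5]
  h[1] = 1 + 1/8·h[0] + 1/8·h[1] + 1/8·h[2] + 1/8·h[3] + 1/4·h[5]
  h[2] = 1 + 1/4·h[0] + 1/4·h[1] + 1/8·h[2] + 1/8·h[3] + 1/8·h[5]
  h[3] = 1 + 1/8·h[0] + 1/4·h[1] + 1/8·h[2] + 1/4·h[3] + 1/8·h[5]
  h[5] = 1 + 1/8·h[0] + 1/4·h[1] + 1/8·h[2] + 1/8·h[3] + 1/8·h[5]
Solving the 5×5 linear system over states ≠ 4 gives exactly h = [4032/713, 3584/713, 4088/713, 4096/713, 0, 3584/713] (h[4] = 0 is the target).

h = [5.6550, 5.0266, 5.7335, 5.7447, 0.0000, 5.0266]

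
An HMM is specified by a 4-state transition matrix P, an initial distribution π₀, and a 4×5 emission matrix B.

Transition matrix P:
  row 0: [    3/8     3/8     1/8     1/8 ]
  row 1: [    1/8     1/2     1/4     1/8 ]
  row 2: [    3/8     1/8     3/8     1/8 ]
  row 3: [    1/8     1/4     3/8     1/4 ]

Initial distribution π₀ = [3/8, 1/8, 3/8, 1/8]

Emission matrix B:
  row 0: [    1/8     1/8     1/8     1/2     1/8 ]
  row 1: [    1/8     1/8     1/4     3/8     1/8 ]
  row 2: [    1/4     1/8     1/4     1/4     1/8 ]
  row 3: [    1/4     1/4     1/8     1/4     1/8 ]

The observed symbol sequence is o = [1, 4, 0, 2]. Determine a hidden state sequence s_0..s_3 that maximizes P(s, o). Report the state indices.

t=0: δ = [4.688e-02, 1.562e-02, 4.688e-02, 3.125e-02]  (obs o_0=1)
t=1: δ = [2.197e-03, 2.197e-03, 2.197e-03, 9.766e-04]  ψ = [0, 0, 2, 3]  (obs o_1=4)
t=2: δ = [1.030e-04, 1.373e-04, 2.060e-04, 6.866e-05]  ψ = [0, 1, 2, 0]  (obs o_2=0)
t=3: δ = [9.656e-06, 1.717e-05, 1.931e-05, 3.219e-06]  ψ = [2, 1, 2, 2]  (obs o_3=2)
backtrack: best end state = 2; path = [2, 2, 2, 2]

path = [2, 2, 2, 2]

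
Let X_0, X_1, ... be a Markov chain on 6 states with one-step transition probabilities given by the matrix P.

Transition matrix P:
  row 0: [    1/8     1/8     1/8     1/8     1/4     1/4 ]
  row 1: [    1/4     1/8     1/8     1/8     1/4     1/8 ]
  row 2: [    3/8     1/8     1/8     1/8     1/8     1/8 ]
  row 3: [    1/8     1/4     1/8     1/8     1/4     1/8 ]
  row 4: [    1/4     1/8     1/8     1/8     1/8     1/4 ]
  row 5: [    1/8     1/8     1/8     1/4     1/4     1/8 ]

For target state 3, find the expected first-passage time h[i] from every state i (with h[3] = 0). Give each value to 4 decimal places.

First-step conditioning: h[3] = 0; for i ≠ 3, h[i] = 1 + Σ_k P[i][k]·h[k].
  h[0] = 1 + 1/8·h[0] + 1/8·h[1] + 1/8·h[2] + 1/4·h[4] + 1/4·h[5]
  h[1] = 1 + 1/4·h[0] + 1/8·h[1] + 1/8·h[2] + 1/4·h[4] + 1/8·h[5]
  h[2] = 1 + 3/8·h[0] + 1/8·h[1] + 1/8·h[2] + 1/8·h[4] + 1/8·h[5]
  h[4] = 1 + 1/4·h[0] + 1/8·h[1] + 1/8·h[2] + 1/8·h[4] + 1/4·h[5]
  h[5] = 1 + 1/8·h[0] + 1/8·h[1] + 1/8·h[2] + 1/4·h[4] + 1/8·h[5]
Solving the 5×5 linear system over states ≠ 3 gives exactly h = [288/43, 292/43, 292/43, 0, 288/43, 256/43] (h[3] = 0 is the target).

h = [6.6977, 6.7907, 6.7907, 0.0000, 6.6977, 5.9535]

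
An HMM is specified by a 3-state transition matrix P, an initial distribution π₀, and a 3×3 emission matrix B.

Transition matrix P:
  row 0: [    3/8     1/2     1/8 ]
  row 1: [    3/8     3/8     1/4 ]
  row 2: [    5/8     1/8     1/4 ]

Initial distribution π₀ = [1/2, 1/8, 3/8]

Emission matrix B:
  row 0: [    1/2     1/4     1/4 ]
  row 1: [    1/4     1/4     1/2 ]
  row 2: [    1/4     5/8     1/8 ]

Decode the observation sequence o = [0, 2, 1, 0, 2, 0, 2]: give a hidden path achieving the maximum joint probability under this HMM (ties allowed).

t=0: δ = [2.500e-01, 3.125e-02, 9.375e-02]  (obs o_0=0)
t=1: δ = [2.344e-02, 6.250e-02, 3.906e-03]  ψ = [0, 0, 0]  (obs o_1=2)
t=2: δ = [5.859e-03, 5.859e-03, 9.766e-03]  ψ = [1, 1, 1]  (obs o_2=1)
t=3: δ = [3.052e-03, 7.324e-04, 6.104e-04]  ψ = [2, 0, 2]  (obs o_3=0)
t=4: δ = [2.861e-04, 7.629e-04, 4.768e-05]  ψ = [0, 0, 0]  (obs o_4=2)
t=5: δ = [1.431e-04, 7.153e-05, 4.768e-05]  ψ = [1, 1, 1]  (obs o_5=0)
t=6: δ = [1.341e-05, 3.576e-05, 2.235e-06]  ψ = [0, 0, 0]  (obs o_6=2)
backtrack: best end state = 1; path = [0, 1, 2, 0, 1, 0, 1]

path = [0, 1, 2, 0, 1, 0, 1]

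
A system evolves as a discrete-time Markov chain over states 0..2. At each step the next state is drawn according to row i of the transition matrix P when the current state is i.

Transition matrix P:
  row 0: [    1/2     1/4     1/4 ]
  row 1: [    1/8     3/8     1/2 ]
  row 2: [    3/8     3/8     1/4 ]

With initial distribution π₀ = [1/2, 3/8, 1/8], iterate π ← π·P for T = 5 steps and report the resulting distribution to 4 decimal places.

π = [0.3334, 0.3333, 0.3333]

t=0: π = [0.5000, 0.3750, 0.1250]
t=1: π = [0.3438, 0.3125, 0.3438]
t=2: π = [0.3398, 0.3320, 0.3281]
t=3: π = [0.3345, 0.3325, 0.3330]
t=4: π = [0.3337, 0.3332, 0.3331]
t=5: π = [0.3334, 0.3333, 0.3333]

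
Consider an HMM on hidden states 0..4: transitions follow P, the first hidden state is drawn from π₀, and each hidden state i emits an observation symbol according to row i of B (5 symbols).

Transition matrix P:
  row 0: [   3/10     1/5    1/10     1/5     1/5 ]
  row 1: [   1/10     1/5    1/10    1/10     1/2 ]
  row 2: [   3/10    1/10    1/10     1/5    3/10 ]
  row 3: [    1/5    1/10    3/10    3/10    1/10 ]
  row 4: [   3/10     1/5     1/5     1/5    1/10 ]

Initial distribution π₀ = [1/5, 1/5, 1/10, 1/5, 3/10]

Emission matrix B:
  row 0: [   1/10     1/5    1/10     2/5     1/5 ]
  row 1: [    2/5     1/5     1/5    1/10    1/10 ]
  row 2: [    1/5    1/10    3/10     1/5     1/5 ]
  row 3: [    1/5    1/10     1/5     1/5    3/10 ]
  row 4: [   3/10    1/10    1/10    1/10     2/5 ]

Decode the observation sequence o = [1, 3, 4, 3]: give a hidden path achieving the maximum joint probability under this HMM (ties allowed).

path = [0, 0, 4, 0]

t=0: δ = [4.000e-02, 4.000e-02, 1.000e-02, 2.000e-02, 3.000e-02]  (obs o_0=1)
t=1: δ = [4.800e-03, 8.000e-04, 1.200e-03, 1.600e-03, 2.000e-03]  ψ = [0, 0, 3, 0, 1]  (obs o_1=3)
t=2: δ = [2.880e-04, 9.600e-05, 9.600e-05, 2.880e-04, 3.840e-04]  ψ = [0, 0, 0, 0, 0]  (obs o_2=4)
t=3: δ = [4.608e-05, 7.680e-06, 1.728e-05, 1.728e-05, 5.760e-06]  ψ = [4, 4, 3, 3, 0]  (obs o_3=3)
backtrack: best end state = 0; path = [0, 0, 4, 0]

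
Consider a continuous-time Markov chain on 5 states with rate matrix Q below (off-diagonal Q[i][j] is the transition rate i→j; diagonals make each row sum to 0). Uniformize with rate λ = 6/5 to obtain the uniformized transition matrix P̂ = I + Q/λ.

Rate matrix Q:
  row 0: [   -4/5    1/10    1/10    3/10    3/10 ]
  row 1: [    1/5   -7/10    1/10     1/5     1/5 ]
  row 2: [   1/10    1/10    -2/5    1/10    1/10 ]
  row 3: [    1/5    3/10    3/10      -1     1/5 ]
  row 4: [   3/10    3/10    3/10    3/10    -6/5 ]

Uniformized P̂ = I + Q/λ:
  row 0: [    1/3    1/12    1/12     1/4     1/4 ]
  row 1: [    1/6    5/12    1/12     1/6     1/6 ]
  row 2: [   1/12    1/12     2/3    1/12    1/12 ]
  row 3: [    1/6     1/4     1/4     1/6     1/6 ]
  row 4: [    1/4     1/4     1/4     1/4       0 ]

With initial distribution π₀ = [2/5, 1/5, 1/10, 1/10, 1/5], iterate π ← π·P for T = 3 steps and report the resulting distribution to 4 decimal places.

π = [0.1914, 0.2084, 0.2876, 0.1744, 0.1383]

t=0: π = [0.4000, 0.2000, 0.1000, 0.1000, 0.2000]
t=1: π = [0.2417, 0.2000, 0.1917, 0.2083, 0.1583]
t=2: π = [0.2042, 0.2111, 0.2563, 0.1840, 0.1444]
t=3: π = [0.1914, 0.2084, 0.2876, 0.1744, 0.1383]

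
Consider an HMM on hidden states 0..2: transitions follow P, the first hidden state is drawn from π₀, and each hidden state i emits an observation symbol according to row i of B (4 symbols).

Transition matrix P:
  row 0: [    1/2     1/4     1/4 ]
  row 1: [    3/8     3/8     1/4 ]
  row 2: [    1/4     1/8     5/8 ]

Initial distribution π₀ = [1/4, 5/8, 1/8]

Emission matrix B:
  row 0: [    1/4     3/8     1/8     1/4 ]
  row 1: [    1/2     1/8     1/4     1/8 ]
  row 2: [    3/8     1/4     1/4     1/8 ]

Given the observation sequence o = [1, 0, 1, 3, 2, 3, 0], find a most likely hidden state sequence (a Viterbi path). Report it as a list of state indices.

path = [0, 0, 0, 0, 2, 2, 2]

t=0: δ = [9.375e-02, 7.812e-02, 3.125e-02]  (obs o_0=1)
t=1: δ = [1.172e-02, 1.465e-02, 8.789e-03]  ψ = [0, 1, 0]  (obs o_1=0)
t=2: δ = [2.197e-03, 6.866e-04, 1.373e-03]  ψ = [0, 1, 2]  (obs o_2=1)
t=3: δ = [2.747e-04, 6.866e-05, 1.073e-04]  ψ = [0, 0, 2]  (obs o_3=3)
t=4: δ = [1.717e-05, 1.717e-05, 1.717e-05]  ψ = [0, 0, 0]  (obs o_4=2)
t=5: δ = [2.146e-06, 8.047e-07, 1.341e-06]  ψ = [0, 1, 2]  (obs o_5=3)
t=6: δ = [2.682e-07, 2.682e-07, 3.143e-07]  ψ = [0, 0, 2]  (obs o_6=0)
backtrack: best end state = 2; path = [0, 0, 0, 0, 2, 2, 2]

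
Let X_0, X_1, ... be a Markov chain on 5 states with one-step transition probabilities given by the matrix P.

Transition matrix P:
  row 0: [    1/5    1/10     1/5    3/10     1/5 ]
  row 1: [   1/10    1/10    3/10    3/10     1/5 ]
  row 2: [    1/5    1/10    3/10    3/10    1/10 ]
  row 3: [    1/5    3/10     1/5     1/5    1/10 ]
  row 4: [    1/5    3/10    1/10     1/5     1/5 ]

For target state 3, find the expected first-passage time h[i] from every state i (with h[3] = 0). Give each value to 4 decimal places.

First-step conditioning: h[3] = 0; for i ≠ 3, h[i] = 1 + Σ_k P[i][k]·h[k].
  h[0] = 1 + 1/5·h[0] + 1/10·h[1] + 1/5·h[2] + 1/5·h[4]
  h[1] = 1 + 1/10·h[0] + 1/10·h[1] + 3/10·h[2] + 1/5·h[4]
  h[2] = 1 + 1/5·h[0] + 1/10·h[1] + 3/10·h[2] + 1/10·h[4]
  h[4] = 1 + 1/5·h[0] + 3/10·h[1] + 1/10·h[2] + 1/5·h[4]
Solving the 4×4 linear system over states ≠ 3 gives exactly h = [8920/2517, 2970/839, 2940/839, 0, 9820/2517] (h[3] = 0 is the target).

h = [3.5439, 3.5399, 3.5042, 0.0000, 3.9015]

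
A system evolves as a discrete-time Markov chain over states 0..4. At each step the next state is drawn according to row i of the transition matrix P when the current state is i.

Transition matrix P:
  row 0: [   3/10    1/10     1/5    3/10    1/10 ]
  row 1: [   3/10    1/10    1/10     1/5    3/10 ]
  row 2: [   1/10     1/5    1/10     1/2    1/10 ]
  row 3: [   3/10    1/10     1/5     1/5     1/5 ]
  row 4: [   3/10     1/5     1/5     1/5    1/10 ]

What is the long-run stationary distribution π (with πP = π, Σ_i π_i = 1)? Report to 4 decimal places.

π = [0.2660, 0.1324, 0.1698, 0.2775, 0.1542]

Balance equations π_j = Σ_i π_i·P[i][j]:
  π_0 = 3/10·π_0 + 3/10·π_1 + 1/10·π_2 + 3/10·π_3 + 3/10·π_4
  π_1 = 1/10·π_0 + 1/10·π_1 + 1/5·π_2 + 1/10·π_3 + 1/5·π_4
  π_2 = 1/5·π_0 + 1/10·π_1 + 1/10·π_2 + 1/5·π_3 + 1/5·π_4
  π_3 = 3/10·π_0 + 1/5·π_1 + 1/2·π_2 + 1/5·π_3 + 1/5·π_4
  normalize: π_0 + π_1 + π_2 + π_3 + π_4 = 1
Solving the linear system gives exactly π = [3217/12092, 1601/12092, 2053/12092, 839/3023, 1865/12092].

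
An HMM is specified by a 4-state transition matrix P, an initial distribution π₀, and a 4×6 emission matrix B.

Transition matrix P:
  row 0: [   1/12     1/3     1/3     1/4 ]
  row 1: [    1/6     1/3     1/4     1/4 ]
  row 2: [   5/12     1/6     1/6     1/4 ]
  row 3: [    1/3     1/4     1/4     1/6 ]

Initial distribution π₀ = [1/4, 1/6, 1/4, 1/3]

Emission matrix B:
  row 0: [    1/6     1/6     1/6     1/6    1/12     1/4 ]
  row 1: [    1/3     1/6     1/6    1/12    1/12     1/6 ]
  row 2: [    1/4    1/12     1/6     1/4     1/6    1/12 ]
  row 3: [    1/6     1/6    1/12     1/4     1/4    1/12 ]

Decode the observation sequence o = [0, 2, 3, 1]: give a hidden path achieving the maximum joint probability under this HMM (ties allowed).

path = [2, 0, 2, 0]

t=0: δ = [4.167e-02, 5.556e-02, 6.250e-02, 5.556e-02]  (obs o_0=0)
t=1: δ = [4.340e-03, 3.086e-03, 2.315e-03, 1.302e-03]  ψ = [2, 1, 0, 2]  (obs o_1=2)
t=2: δ = [1.608e-04, 1.206e-04, 3.617e-04, 2.713e-04]  ψ = [2, 0, 0, 0]  (obs o_2=3)
t=3: δ = [2.512e-05, 1.130e-05, 5.651e-06, 1.507e-05]  ψ = [2, 3, 3, 2]  (obs o_3=1)
backtrack: best end state = 0; path = [2, 0, 2, 0]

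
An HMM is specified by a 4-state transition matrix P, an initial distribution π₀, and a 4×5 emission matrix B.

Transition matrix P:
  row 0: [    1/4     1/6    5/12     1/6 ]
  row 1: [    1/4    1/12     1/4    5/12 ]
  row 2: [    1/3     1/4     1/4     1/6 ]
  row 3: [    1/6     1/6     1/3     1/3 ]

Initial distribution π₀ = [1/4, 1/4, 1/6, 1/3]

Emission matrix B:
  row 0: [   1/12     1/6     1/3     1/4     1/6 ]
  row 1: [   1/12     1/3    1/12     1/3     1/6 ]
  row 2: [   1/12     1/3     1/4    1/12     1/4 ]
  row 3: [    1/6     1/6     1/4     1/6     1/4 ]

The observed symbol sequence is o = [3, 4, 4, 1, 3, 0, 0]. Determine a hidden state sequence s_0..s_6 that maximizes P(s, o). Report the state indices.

t=0: δ = [6.250e-02, 8.333e-02, 1.389e-02, 5.556e-02]  (obs o_0=3)
t=1: δ = [3.472e-03, 1.736e-03, 6.510e-03, 8.681e-03]  ψ = [1, 0, 0, 1]  (obs o_1=4)
t=2: δ = [3.617e-04, 2.713e-04, 7.234e-04, 7.234e-04]  ψ = [2, 2, 3, 3]  (obs o_2=4)
t=3: δ = [4.019e-05, 6.028e-05, 8.038e-05, 4.019e-05]  ψ = [2, 2, 3, 3]  (obs o_3=1)
t=4: δ = [6.698e-06, 6.698e-06, 1.674e-06, 4.186e-06]  ψ = [2, 2, 2, 1]  (obs o_4=3)
t=5: δ = [1.395e-07, 9.303e-08, 2.326e-07, 4.651e-07]  ψ = [0, 0, 0, 1]  (obs o_5=0)
t=6: δ = [6.460e-09, 6.460e-09, 1.292e-08, 2.584e-08]  ψ = [2, 3, 3, 3]  (obs o_6=0)
backtrack: best end state = 3; path = [1, 3, 3, 2, 1, 3, 3]

path = [1, 3, 3, 2, 1, 3, 3]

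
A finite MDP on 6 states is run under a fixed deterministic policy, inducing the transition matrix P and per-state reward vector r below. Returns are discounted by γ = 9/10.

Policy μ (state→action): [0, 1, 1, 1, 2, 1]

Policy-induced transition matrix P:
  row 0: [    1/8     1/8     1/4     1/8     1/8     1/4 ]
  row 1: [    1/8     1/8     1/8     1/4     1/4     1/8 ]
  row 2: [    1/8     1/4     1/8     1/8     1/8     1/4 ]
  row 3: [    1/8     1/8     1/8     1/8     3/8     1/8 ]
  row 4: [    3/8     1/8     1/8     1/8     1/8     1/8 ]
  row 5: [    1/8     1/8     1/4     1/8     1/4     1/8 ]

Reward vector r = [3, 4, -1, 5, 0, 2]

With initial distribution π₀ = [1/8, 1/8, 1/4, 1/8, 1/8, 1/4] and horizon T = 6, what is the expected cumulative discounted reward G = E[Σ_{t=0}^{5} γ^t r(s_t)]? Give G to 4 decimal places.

G = 9.0809

t=0: π = [0.1250, 0.1250, 0.2500, 0.1250, 0.1250, 0.2500], E[r] = 1.7500, γ^t·E[r] = 1.750000, running G = 1.750000
t=1: π = [0.1563, 0.1563, 0.1719, 0.1406, 0.2031, 0.1719], E[r] = 1.9688, γ^t·E[r] = 1.771875, running G = 3.521875
t=2: π = [0.1758, 0.1465, 0.1660, 0.1445, 0.2012, 0.1660], E[r] = 2.0020, γ^t·E[r] = 1.621582, running G = 5.143457
t=3: π = [0.1753, 0.1458, 0.1677, 0.1433, 0.2002, 0.1677], E[r] = 1.9932, γ^t·E[r] = 1.453017, running G = 6.596474
t=4: π = [0.1750, 0.1460, 0.1679, 0.1432, 0.2000, 0.1679], E[r] = 1.9930, γ^t·E[r] = 1.307595, running G = 7.904068
t=5: π = [0.1750, 0.1460, 0.1679, 0.1432, 0.2000, 0.1679], E[r] = 1.9930, γ^t·E[r] = 1.176871, running G = 9.080940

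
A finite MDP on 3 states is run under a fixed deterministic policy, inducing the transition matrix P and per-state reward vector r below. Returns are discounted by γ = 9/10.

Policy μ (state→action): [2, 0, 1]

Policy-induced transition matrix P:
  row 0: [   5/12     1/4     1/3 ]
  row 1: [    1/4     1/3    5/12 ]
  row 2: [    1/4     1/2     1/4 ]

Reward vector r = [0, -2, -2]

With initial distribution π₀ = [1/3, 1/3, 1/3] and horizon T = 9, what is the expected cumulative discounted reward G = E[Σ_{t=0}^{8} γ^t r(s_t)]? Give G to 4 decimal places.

G = -8.4977

t=0: π = [0.3333, 0.3333, 0.3333], E[r] = -1.3333, γ^t·E[r] = -1.333333, running G = -1.333333
t=1: π = [0.3056, 0.3611, 0.3333], E[r] = -1.3889, γ^t·E[r] = -1.250000, running G = -2.583333
t=2: π = [0.3009, 0.3634, 0.3356], E[r] = -1.3981, γ^t·E[r] = -1.132500, running G = -3.715833
t=3: π = [0.3002, 0.3642, 0.3356], E[r] = -1.3997, γ^t·E[r] = -1.020375, running G = -4.736208
t=4: π = [0.3000, 0.3643, 0.3357], E[r] = -1.3999, γ^t·E[r] = -0.918506, running G = -5.654715
t=5: π = [0.3000, 0.3643, 0.3357], E[r] = -1.4000, γ^t·E[r] = -0.826681, running G = -6.481396
t=6: π = [0.3000, 0.3643, 0.3357], E[r] = -1.4000, γ^t·E[r] = -0.744017, running G = -7.225412
t=7: π = [0.3000, 0.3643, 0.3357], E[r] = -1.4000, γ^t·E[r] = -0.669616, running G = -7.895028
t=8: π = [0.3000, 0.3643, 0.3357], E[r] = -1.4000, γ^t·E[r] = -0.602654, running G = -8.497682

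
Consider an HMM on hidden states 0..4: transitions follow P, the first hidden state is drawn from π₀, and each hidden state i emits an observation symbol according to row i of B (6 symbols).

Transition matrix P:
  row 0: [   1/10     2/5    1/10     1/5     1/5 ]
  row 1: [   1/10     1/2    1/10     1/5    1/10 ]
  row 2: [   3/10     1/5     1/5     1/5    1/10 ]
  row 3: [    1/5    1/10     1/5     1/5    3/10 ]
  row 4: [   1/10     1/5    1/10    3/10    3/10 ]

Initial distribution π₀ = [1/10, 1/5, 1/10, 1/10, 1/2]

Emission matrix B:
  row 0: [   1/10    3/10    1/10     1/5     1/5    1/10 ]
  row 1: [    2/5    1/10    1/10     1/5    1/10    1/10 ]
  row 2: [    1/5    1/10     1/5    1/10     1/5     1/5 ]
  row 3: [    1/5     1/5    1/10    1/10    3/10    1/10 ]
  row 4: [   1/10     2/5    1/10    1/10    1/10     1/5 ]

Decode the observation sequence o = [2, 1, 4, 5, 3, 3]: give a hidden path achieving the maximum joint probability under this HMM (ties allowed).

t=0: δ = [1.000e-02, 2.000e-02, 2.000e-02, 1.000e-02, 5.000e-02]  (obs o_0=2)
t=1: δ = [1.800e-03, 1.000e-03, 5.000e-04, 3.000e-03, 6.000e-03]  ψ = [2, 1, 4, 4, 4]  (obs o_1=1)
t=2: δ = [1.200e-04, 1.200e-04, 1.200e-04, 5.400e-04, 1.800e-04]  ψ = [3, 4, 3, 4, 4]  (obs o_2=4)
t=3: δ = [1.080e-05, 6.000e-06, 2.160e-05, 1.080e-05, 3.240e-05]  ψ = [3, 1, 3, 3, 3]  (obs o_3=5)
t=4: δ = [1.296e-06, 1.296e-06, 4.320e-07, 9.720e-07, 9.720e-07]  ψ = [2, 4, 2, 4, 4]  (obs o_4=3)
t=5: δ = [3.888e-08, 1.296e-07, 1.944e-08, 2.916e-08, 2.916e-08]  ψ = [3, 1, 3, 4, 3]  (obs o_5=3)
backtrack: best end state = 1; path = [4, 4, 3, 4, 1, 1]

path = [4, 4, 3, 4, 1, 1]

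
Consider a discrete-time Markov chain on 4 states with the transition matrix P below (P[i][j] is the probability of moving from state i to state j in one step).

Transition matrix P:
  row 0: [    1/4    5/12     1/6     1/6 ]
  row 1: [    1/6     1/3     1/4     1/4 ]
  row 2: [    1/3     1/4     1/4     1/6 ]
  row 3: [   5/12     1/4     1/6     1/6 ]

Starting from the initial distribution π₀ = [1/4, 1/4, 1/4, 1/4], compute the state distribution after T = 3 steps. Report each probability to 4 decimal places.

π = [0.2726, 0.3225, 0.2112, 0.1937]

t=0: π = [0.2500, 0.2500, 0.2500, 0.2500]
t=1: π = [0.2917, 0.3125, 0.2083, 0.1875]
t=2: π = [0.2726, 0.3247, 0.2101, 0.1927]
t=3: π = [0.2726, 0.3225, 0.2112, 0.1937]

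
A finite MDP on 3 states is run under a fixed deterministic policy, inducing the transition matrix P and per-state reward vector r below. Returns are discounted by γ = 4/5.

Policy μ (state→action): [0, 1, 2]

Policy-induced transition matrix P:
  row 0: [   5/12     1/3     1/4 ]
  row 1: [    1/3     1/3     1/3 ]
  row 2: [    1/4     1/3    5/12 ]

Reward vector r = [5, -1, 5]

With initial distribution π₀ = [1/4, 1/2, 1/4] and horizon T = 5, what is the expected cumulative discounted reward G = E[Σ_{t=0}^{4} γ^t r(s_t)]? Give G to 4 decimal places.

t=0: π = [0.2500, 0.5000, 0.2500], E[r] = 2.0000, γ^t·E[r] = 2.000000, running G = 2.000000
t=1: π = [0.3333, 0.3333, 0.3333], E[r] = 3.0000, γ^t·E[r] = 2.400000, running G = 4.400000
t=2: π = [0.3333, 0.3333, 0.3333], E[r] = 3.0000, γ^t·E[r] = 1.920000, running G = 6.320000
t=3: π = [0.3333, 0.3333, 0.3333], E[r] = 3.0000, γ^t·E[r] = 1.536000, running G = 7.856000
t=4: π = [0.3333, 0.3333, 0.3333], E[r] = 3.0000, γ^t·E[r] = 1.228800, running G = 9.084800

G = 9.0848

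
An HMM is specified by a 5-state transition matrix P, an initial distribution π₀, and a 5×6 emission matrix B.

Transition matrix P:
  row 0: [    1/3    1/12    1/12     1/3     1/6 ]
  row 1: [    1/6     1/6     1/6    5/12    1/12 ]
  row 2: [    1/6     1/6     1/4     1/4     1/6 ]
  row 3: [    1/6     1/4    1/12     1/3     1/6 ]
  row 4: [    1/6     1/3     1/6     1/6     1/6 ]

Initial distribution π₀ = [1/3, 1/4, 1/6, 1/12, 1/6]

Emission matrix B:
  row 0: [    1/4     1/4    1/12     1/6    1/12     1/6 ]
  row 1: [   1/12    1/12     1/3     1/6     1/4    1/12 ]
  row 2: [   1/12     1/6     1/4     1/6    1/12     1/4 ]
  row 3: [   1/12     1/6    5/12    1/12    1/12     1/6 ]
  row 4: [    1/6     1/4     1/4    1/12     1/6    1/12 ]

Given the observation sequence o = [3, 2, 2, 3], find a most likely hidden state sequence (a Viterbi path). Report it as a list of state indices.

path = [0, 3, 3, 1]

t=0: δ = [5.556e-02, 4.167e-02, 2.778e-02, 6.944e-03, 1.389e-02]  (obs o_0=3)
t=1: δ = [1.543e-03, 2.315e-03, 1.736e-03, 7.716e-03, 2.315e-03]  ψ = [0, 1, 1, 0, 0]  (obs o_1=2)
t=2: δ = [1.072e-04, 6.430e-04, 1.608e-04, 1.072e-03, 3.215e-04]  ψ = [3, 3, 3, 3, 3]  (obs o_2=2)
t=3: δ = [2.977e-05, 4.465e-05, 1.786e-05, 2.977e-05, 1.488e-05]  ψ = [3, 3, 1, 3, 3]  (obs o_3=3)
backtrack: best end state = 1; path = [0, 3, 3, 1]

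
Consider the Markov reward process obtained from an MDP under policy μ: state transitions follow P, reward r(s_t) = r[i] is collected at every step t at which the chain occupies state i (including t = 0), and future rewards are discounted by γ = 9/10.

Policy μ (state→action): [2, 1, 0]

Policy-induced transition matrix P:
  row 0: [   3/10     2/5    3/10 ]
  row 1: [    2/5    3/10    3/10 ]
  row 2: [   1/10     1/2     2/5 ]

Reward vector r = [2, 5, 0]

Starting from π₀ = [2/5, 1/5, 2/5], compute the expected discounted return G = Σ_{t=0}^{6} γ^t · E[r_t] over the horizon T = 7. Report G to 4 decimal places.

G = 12.4595

t=0: π = [0.4000, 0.2000, 0.4000], E[r] = 1.8000, γ^t·E[r] = 1.800000, running G = 1.800000
t=1: π = [0.2400, 0.4200, 0.3400], E[r] = 2.5800, γ^t·E[r] = 2.322000, running G = 4.122000
t=2: π = [0.2740, 0.3920, 0.3340], E[r] = 2.5080, γ^t·E[r] = 2.031480, running G = 6.153480
t=3: π = [0.2724, 0.3942, 0.3334], E[r] = 2.5158, γ^t·E[r] = 1.834018, running G = 7.987498
t=4: π = [0.2727, 0.3939, 0.3333], E[r] = 2.5151, γ^t·E[r] = 1.650144, running G = 9.637642
t=5: π = [0.2727, 0.3939, 0.3333], E[r] = 2.5152, γ^t·E[r] = 1.485176, running G = 11.122818
t=6: π = [0.2727, 0.3939, 0.3333], E[r] = 2.5152, γ^t·E[r] = 1.336654, running G = 12.459472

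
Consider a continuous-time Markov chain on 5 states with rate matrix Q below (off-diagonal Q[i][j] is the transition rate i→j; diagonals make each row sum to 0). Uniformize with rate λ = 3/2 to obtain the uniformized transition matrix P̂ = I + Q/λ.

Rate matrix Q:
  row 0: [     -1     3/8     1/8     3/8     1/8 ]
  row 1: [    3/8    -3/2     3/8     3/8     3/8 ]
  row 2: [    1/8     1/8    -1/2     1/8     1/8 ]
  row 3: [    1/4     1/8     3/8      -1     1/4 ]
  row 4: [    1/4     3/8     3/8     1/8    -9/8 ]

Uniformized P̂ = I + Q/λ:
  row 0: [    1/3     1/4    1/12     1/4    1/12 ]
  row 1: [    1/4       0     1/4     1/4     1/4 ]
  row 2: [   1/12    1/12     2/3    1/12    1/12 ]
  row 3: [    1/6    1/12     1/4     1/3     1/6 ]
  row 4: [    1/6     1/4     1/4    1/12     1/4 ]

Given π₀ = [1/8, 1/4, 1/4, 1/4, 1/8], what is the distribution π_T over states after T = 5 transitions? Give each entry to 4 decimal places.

π = [0.1754, 0.1261, 0.3766, 0.1786, 0.1433]

t=0: π = [0.1250, 0.2500, 0.2500, 0.2500, 0.1250]
t=1: π = [0.1875, 0.1042, 0.3333, 0.2083, 0.1667]
t=2: π = [0.1788, 0.1337, 0.3576, 0.1840, 0.1458]
t=3: π = [0.1778, 0.1263, 0.3692, 0.1814, 0.1453]
t=4: π = [0.1761, 0.1267, 0.3742, 0.1794, 0.1437]
t=5: π = [0.1754, 0.1261, 0.3766, 0.1786, 0.1433]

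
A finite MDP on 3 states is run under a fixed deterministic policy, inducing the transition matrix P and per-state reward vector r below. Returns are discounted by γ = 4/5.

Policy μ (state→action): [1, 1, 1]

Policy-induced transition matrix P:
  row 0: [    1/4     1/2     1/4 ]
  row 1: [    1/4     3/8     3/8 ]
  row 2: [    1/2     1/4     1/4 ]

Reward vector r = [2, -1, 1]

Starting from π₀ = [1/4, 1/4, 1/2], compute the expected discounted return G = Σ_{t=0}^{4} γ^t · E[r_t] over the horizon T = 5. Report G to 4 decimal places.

G = 2.1728

t=0: π = [0.2500, 0.2500, 0.5000], E[r] = 0.7500, γ^t·E[r] = 0.750000, running G = 0.750000
t=1: π = [0.3750, 0.3438, 0.2813], E[r] = 0.6875, γ^t·E[r] = 0.550000, running G = 1.300000
t=2: π = [0.3203, 0.3867, 0.2930], E[r] = 0.5469, γ^t·E[r] = 0.350000, running G = 1.650000
t=3: π = [0.3232, 0.3784, 0.2983], E[r] = 0.5664, γ^t·E[r] = 0.290000, running G = 1.940000
t=4: π = [0.3246, 0.3781, 0.2973], E[r] = 0.5684, γ^t·E[r] = 0.232800, running G = 2.172800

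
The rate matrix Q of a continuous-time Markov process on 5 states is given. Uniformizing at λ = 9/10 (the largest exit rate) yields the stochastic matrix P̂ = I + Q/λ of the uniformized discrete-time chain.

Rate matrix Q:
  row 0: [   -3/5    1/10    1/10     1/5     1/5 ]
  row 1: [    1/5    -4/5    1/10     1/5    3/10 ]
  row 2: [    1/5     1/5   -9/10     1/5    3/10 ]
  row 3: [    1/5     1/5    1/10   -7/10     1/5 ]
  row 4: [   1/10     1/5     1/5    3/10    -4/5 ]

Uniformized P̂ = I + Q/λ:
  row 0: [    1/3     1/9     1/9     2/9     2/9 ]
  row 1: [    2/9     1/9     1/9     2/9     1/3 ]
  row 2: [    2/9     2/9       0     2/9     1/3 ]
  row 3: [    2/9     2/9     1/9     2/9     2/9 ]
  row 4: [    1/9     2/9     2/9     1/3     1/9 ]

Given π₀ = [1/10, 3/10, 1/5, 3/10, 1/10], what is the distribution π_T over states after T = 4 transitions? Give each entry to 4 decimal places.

t=0: π = [0.1000, 0.3000, 0.2000, 0.3000, 0.1000]
t=1: π = [0.2222, 0.1778, 0.1000, 0.2333, 0.2667]
t=2: π = [0.2173, 0.1778, 0.1296, 0.2519, 0.2235]
t=3: π = [0.2215, 0.1783, 0.1215, 0.2471, 0.2316]
t=4: π = [0.2211, 0.1778, 0.1233, 0.2480, 0.2298]

π = [0.2211, 0.1778, 0.1233, 0.2480, 0.2298]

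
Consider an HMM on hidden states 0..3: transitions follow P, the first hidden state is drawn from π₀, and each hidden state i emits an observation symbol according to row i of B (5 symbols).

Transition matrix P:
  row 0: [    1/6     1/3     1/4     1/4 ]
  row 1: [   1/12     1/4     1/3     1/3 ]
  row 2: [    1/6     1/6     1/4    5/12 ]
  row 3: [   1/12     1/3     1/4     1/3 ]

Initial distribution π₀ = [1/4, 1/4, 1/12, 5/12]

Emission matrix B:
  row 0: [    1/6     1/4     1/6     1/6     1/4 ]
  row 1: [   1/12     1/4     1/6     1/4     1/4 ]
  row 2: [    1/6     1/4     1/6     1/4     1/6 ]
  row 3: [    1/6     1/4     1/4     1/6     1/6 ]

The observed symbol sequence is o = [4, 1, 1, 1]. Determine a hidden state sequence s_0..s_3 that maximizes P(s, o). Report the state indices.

path = [3, 1, 2, 3]

t=0: δ = [6.250e-02, 6.250e-02, 1.389e-02, 6.944e-02]  (obs o_0=4)
t=1: δ = [2.604e-03, 5.787e-03, 5.208e-03, 5.787e-03]  ψ = [0, 3, 1, 3]  (obs o_1=1)
t=2: δ = [2.170e-04, 4.823e-04, 4.823e-04, 5.425e-04]  ψ = [2, 3, 1, 2]  (obs o_2=1)
t=3: δ = [2.009e-05, 4.521e-05, 4.019e-05, 5.023e-05]  ψ = [2, 3, 1, 2]  (obs o_3=1)
backtrack: best end state = 3; path = [3, 1, 2, 3]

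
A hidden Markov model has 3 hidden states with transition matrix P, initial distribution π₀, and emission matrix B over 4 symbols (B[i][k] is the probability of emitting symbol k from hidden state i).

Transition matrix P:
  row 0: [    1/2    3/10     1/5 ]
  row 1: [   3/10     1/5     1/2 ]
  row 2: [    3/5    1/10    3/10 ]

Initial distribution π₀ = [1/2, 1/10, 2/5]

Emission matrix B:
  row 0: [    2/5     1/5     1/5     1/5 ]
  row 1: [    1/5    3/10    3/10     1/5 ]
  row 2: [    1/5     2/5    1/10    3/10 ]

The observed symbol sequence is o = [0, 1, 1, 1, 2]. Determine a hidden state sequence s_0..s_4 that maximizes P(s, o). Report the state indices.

path = [0, 1, 2, 2, 0]

t=0: δ = [2.000e-01, 2.000e-02, 8.000e-02]  (obs o_0=0)
t=1: δ = [2.000e-02, 1.800e-02, 1.600e-02]  ψ = [0, 0, 0]  (obs o_1=1)
t=2: δ = [2.000e-03, 1.800e-03, 3.600e-03]  ψ = [0, 0, 1]  (obs o_2=1)
t=3: δ = [4.320e-04, 1.800e-04, 4.320e-04]  ψ = [2, 0, 2]  (obs o_3=1)
t=4: δ = [5.184e-05, 3.888e-05, 1.296e-05]  ψ = [2, 0, 2]  (obs o_4=2)
backtrack: best end state = 0; path = [0, 1, 2, 2, 0]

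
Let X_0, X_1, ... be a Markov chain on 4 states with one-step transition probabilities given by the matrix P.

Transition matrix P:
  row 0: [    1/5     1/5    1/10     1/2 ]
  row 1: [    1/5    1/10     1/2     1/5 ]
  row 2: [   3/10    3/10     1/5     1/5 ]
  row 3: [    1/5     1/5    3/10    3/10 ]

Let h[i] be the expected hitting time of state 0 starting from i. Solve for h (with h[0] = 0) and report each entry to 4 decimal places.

h = [0.0000, 4.2545, 3.9273, 4.3273]

First-step conditioning: h[0] = 0; for i ≠ 0, h[i] = 1 + Σ_k P[i][k]·h[k].
  h[1] = 1 + 1/10·h[1] + 1/2·h[2] + 1/5·h[3]
  h[2] = 1 + 3/10·h[1] + 1/5·h[2] + 1/5·h[3]
  h[3] = 1 + 1/5·h[1] + 3/10·h[2] + 3/10·h[3]
Solving the 3×3 linear system over states ≠ 0 gives exactly h = [0, 234/55, 216/55, 238/55] (h[0] = 0 is the target).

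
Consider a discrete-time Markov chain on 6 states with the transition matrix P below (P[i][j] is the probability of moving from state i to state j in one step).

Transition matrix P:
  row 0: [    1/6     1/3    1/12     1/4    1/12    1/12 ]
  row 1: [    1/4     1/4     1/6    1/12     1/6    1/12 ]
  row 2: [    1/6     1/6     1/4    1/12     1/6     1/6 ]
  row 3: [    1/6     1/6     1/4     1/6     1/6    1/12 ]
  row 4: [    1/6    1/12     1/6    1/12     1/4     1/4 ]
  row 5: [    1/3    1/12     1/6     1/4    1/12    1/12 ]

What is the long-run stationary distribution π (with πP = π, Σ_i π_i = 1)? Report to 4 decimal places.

Balance equations π_j = Σ_i π_i·P[i][j]:
  π_0 = 1/6·π_0 + 1/4·π_1 + 1/6·π_2 + 1/6·π_3 + 1/6·π_4 + 1/3·π_5
  π_1 = 1/3·π_0 + 1/4·π_1 + 1/6·π_2 + 1/6·π_3 + 1/12·π_4 + 1/12·π_5
  π_2 = 1/12·π_0 + 1/6·π_1 + 1/4·π_2 + 1/4·π_3 + 1/6·π_4 + 1/6·π_5
  π_3 = 1/4·π_0 + 1/12·π_1 + 1/12·π_2 + 1/6·π_3 + 1/12·π_4 + 1/4·π_5
  π_4 = 1/12·π_0 + 1/6·π_1 + 1/6·π_2 + 1/6·π_3 + 1/4·π_4 + 1/12·π_5
  normalize: π_0 + π_1 + π_2 + π_3 + π_4 + π_5 = 1
Solving the linear system gives exactly π = [10732/52767, 20447/105534, 18679/105534, 15865/105534, 32105/211068, 26053/211068].

π = [0.2034, 0.1937, 0.1770, 0.1503, 0.1521, 0.1234]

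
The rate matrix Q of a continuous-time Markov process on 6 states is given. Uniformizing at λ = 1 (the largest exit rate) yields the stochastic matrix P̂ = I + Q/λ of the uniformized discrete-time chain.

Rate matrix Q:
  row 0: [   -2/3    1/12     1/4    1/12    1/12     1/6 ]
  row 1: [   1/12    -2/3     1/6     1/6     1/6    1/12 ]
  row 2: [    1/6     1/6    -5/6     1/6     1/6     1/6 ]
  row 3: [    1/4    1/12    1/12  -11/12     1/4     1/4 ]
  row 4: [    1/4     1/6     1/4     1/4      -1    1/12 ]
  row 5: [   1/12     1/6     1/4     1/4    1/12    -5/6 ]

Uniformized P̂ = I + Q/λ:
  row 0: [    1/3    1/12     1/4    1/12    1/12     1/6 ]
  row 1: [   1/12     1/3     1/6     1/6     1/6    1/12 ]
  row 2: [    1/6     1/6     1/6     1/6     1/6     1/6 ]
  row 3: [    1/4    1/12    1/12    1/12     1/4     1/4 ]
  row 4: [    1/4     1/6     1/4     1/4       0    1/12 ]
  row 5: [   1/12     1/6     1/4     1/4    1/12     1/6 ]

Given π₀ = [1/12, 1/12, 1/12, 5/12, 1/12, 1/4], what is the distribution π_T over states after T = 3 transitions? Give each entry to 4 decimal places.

t=0: π = [0.0833, 0.0833, 0.0833, 0.4167, 0.0833, 0.2500]
t=1: π = [0.1944, 0.1389, 0.1667, 0.1528, 0.1597, 0.1875]
t=2: π = [0.1979, 0.1609, 0.1991, 0.1667, 0.1209, 0.1545]
t=3: π = [0.1973, 0.1631, 0.1922, 0.1592, 0.1310, 0.1571]

π = [0.1973, 0.1631, 0.1922, 0.1592, 0.1310, 0.1571]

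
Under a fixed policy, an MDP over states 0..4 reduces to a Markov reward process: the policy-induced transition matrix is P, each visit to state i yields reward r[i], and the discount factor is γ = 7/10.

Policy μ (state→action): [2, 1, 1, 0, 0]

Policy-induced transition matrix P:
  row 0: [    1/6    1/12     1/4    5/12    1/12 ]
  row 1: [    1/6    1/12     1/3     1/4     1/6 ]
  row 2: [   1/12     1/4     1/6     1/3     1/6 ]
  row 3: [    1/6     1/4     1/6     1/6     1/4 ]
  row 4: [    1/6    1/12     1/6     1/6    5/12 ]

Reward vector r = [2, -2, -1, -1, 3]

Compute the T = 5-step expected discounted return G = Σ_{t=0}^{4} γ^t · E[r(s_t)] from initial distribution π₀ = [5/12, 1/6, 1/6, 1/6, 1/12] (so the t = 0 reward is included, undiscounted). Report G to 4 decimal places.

t=0: π = [0.4167, 0.1667, 0.1667, 0.1667, 0.0833], E[r] = 0.4167, γ^t·E[r] = 0.416667, running G = 0.416667
t=1: π = [0.1528, 0.1389, 0.2292, 0.3125, 0.1667], E[r] = -0.0139, γ^t·E[r] = -0.009722, running G = 0.406944
t=2: π = [0.1476, 0.1736, 0.2025, 0.2546, 0.2216], E[r] = 0.1557, γ^t·E[r] = 0.076279, running G = 0.483223
t=3: π = [0.1498, 0.1595, 0.2079, 0.2518, 0.2310], E[r] = 0.2138, γ^t·E[r] = 0.073344, running G = 0.556567
t=4: π = [0.1493, 0.1599, 0.2057, 0.2521, 0.2329], E[r] = 0.2197, γ^t·E[r] = 0.052760, running G = 0.609328

G = 0.6093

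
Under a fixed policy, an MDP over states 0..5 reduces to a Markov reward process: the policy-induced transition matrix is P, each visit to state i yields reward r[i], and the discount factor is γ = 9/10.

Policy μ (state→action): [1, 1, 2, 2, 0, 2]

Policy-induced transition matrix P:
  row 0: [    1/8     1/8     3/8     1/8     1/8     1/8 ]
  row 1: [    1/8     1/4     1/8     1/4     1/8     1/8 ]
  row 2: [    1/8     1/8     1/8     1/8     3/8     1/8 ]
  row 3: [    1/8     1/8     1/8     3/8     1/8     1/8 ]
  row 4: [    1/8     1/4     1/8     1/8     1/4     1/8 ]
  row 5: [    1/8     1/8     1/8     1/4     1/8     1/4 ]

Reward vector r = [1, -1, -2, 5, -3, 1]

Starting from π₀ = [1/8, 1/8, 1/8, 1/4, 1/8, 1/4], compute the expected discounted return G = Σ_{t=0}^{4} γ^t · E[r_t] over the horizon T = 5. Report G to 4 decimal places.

t=0: π = [0.1250, 0.1250, 0.1250, 0.2500, 0.1250, 0.2500], E[r] = 0.8750, γ^t·E[r] = 0.875000, running G = 0.875000
t=1: π = [0.1250, 0.1563, 0.1563, 0.2344, 0.1719, 0.1563], E[r] = 0.4688, γ^t·E[r] = 0.421875, running G = 1.296875
t=2: π = [0.1250, 0.1660, 0.1563, 0.2227, 0.1855, 0.1445], E[r] = 0.3477, γ^t·E[r] = 0.281602, running G = 1.578477
t=3: π = [0.1250, 0.1689, 0.1563, 0.2195, 0.1873, 0.1431], E[r] = 0.3223, γ^t·E[r] = 0.234932, running G = 1.813408
t=4: π = [0.1250, 0.1695, 0.1563, 0.2189, 0.1875, 0.1429], E[r] = 0.3178, γ^t·E[r] = 0.208515, running G = 2.021923

G = 2.0219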